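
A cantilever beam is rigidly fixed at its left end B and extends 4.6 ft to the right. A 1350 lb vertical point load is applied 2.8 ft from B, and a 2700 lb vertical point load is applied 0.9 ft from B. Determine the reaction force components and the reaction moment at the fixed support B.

B_x = 0, B_y = 4050 lb, M_B = 6210 lb·ft

ΣF_x = 0: B_x = 0.
ΣF_y = 0: B_y − 1350 − 2700 = 0 → B_y = 4050 lb.
ΣM about B: M_B − 1350·2.8 − 2700·0.9 = 0 → M_B = 6210 lb·ft.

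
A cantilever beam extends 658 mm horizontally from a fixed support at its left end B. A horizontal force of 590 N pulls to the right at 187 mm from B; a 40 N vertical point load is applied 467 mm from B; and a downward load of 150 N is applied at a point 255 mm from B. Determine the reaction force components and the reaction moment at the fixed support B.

ΣF_x = 0: B_x + 590 = 0 → B_x = -590.0 N.
ΣF_y = 0: B_y − 40 − 150 = 0 → B_y = 190.0 N.
ΣM about B: M_B − 40·467 − 150·255 = 0 → M_B = 56930 N·mm.

B_x = -590.0 N, B_y = 190.0 N, M_B = 56930 N·mm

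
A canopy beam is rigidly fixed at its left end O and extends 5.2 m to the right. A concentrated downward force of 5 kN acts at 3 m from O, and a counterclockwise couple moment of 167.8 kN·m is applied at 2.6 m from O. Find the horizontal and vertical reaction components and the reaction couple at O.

O_x = 0, O_y = 5.000 kN, M_O = -152.8 kN·m

ΣF_x = 0: O_x = 0.
ΣF_y = 0: O_y − 5 = 0 → O_y = 5.000 kN.
ΣM about O: M_O − 5·3 + 167.8 = 0 → M_O = -152.8 kN·m.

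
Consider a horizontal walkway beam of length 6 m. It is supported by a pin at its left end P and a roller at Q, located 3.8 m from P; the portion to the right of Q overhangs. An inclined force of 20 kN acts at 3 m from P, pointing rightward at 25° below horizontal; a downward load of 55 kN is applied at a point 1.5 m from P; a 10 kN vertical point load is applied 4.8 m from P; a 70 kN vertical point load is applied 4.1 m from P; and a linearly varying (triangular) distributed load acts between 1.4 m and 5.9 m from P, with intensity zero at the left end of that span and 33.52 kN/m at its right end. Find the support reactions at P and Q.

Resultant of the triangular load: ½ × 33.52 × 4.5 = 75.42 kN, acting at 4.4 m from P (one-third of the span from the peak).
Moments about P: Q_y·3.8 − 20·sin25°·3 − 55·1.5 − 10·4.8 − 70·4.1 − (½·33.52·4.5)·4.4 = 0 → Q_y = 774.705/3.8 = 203.87 ≈ 203.9 kN.
ΣF_y = 0: P_y + 203.87 − 20·sin25° − 55 − 10 − 70 − ½·33.52·4.5 = 0 → P_y = 15.00 kN.
ΣF_x = 0: P_x + 20·cos25° = 0 → P_x = -18.13 kN.

P_x = -18.13 kN, P_y = 15.00 kN, Q_y = 203.9 kN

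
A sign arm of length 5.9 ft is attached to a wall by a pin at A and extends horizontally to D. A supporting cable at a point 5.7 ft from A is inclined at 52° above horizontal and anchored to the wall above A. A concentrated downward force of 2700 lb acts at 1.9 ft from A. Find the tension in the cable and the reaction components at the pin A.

T = 1142 lb, A_x = 703.2 lb, A_y = 1800 lb

ΣM about A: T·sin52°·5.7 − 2700·1.9 = 0 → T = 5130/(5.7·0.788011) = 1142.12 ≈ 1142 lb.
ΣF_x = 0: A_x − T·cos52° = 0 → A_x = 1142.12 × 0.615661 = 703.2 lb.
ΣF_y = 0: A_y + T·sin52° − 2700 = 0 → A_y = 2700 − 1142.12 × 0.788011 = 1800 lb.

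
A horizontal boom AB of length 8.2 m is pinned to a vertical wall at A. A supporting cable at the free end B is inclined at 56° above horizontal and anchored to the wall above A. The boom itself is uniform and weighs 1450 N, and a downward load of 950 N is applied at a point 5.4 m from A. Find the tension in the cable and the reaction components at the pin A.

ΣM about A: T·sin56°·8.2 − 1450·4.1 − 950·5.4 = 0 → T = 11075/(8.2·0.829038) = 1629.13 ≈ 1629 N.
ΣF_x = 0: A_x − T·cos56° = 0 → A_x = 1629.13 × 0.559193 = 911.0 N.
ΣF_y = 0: A_y + T·sin56° − 1450 − 950 = 0 → A_y = 2400 − 1629.13 × 0.829038 = 1049 N.

T = 1629 N, A_x = 911.0 N, A_y = 1049 N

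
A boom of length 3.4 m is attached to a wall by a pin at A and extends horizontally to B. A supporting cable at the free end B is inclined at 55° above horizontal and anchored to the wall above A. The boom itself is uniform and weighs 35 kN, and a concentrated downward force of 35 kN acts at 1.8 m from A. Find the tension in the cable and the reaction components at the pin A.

ΣM about A: T·sin55°·3.4 − 35·1.7 − 35·1.8 = 0 → T = 122.5/(3.4·0.819152) = 43.9838 ≈ 43.98 kN.
ΣF_x = 0: A_x − T·cos55° = 0 → A_x = 43.9838 × 0.573576 = 25.23 kN.
ΣF_y = 0: A_y + T·sin55° − 35 − 35 = 0 → A_y = 70 − 43.9838 × 0.819152 = 33.97 kN.

T = 43.98 kN, A_x = 25.23 kN, A_y = 33.97 kN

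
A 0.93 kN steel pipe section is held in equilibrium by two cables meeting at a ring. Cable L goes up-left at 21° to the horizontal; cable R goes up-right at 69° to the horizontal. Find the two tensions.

ΣF_x = 0: −T_L·cos21° + T_R·cos69° = 0 → T_R = 2.60509·T_L.
ΣF_y = 0: T_L·sin21° + T_R·sin69° = 0.93.
Substitute: T_L·(0.358368 + 2.60509·0.93358) = 0.93 → T_L = 0.333282 ≈ 0.3333 kN.
Then T_R = 2.60509 × 0.333282 = 0.8682 kN.

T_L = 0.3333 kN, T_R = 0.8682 kN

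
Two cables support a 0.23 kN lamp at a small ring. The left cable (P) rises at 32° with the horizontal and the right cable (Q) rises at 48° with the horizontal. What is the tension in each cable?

ΣF_x = 0: −T_P·cos32° + T_Q·cos48° = 0 → T_Q = 1.26739·T_P.
ΣF_y = 0: T_P·sin32° + T_Q·sin48° = 0.23.
Substitute: T_P·(0.529919 + 1.26739·0.743145) = 0.23 → T_P = 0.156274 ≈ 0.1563 kN.
Then T_Q = 1.26739 × 0.156274 = 0.1981 kN.

T_P = 0.1563 kN, T_Q = 0.1981 kN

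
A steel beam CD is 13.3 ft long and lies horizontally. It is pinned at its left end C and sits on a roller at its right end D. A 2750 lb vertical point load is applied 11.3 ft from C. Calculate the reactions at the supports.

C_x = 0, C_y = 413.5 lb, D_y = 2336 lb

ΣM about C: D_y·13.3 − 2750·11.3 = 0 → D_y = 31075/13.3 = 2336.47 ≈ 2336 lb.
ΣF_y = 0: C_y + 2336.47 − 2750 = 0 → C_y = 413.5 lb.
ΣF_x = 0: no horizontal applied forces, so C_x = 0.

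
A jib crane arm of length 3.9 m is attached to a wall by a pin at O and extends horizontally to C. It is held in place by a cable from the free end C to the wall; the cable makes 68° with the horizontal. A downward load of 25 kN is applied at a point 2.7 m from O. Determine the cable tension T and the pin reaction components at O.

T = 18.67 kN, O_x = 6.993 kN, O_y = 7.692 kN

ΣM about O: T·sin68°·3.9 − 25·2.7 = 0 → T = 67.5/(3.9·0.927184) = 18.6669 ≈ 18.67 kN.
ΣF_x = 0: O_x − T·cos68° = 0 → O_x = 18.6669 × 0.374607 = 6.993 kN.
ΣF_y = 0: O_y + T·sin68° − 25 = 0 → O_y = 25 − 18.6669 × 0.927184 = 7.692 kN.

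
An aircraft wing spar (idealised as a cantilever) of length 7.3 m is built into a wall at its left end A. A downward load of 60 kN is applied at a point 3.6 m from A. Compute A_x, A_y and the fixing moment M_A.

A_x = 0, A_y = 60.00 kN, M_A = 216.0 kN·m

ΣF_x = 0: A_x = 0.
ΣF_y = 0: A_y − 60 = 0 → A_y = 60.00 kN.
ΣM about A: M_A − 60·3.6 = 0 → M_A = 216.0 kN·m.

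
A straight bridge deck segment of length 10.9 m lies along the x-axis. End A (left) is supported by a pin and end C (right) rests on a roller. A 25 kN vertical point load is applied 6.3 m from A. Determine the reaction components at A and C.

Moments about A: C_y·10.9 − 25·6.3 = 0 → C_y = 157.5/10.9 = 14.4495 ≈ 14.45 kN.
ΣF_y = 0: A_y + 14.4495 − 25 = 0 → A_y = 10.55 kN.
ΣF_x = 0: no horizontal applied forces, so A_x = 0.

A_x = 0, A_y = 10.55 kN, C_y = 14.45 kN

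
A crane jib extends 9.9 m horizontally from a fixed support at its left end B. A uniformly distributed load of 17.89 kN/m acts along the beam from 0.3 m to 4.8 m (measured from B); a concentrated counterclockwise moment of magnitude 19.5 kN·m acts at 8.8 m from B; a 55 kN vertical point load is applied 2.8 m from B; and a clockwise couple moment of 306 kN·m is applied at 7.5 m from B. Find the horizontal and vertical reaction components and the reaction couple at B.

B_x = 0, B_y = 135.5 kN, M_B = 645.8 kN·m

Resultant of the distributed load: 17.89 × 4.5 = 80.505 kN at 2.55 m from B.
ΣF_x = 0: B_x = 0.
ΣF_y = 0: B_y − 17.89·4.5 − 55 = 0 → B_y = 135.5 kN.
ΣM about B: M_B − (17.89·4.5)·2.55 + 19.5 − 55·2.8 − 306 = 0 → M_B = 645.8 kN·m.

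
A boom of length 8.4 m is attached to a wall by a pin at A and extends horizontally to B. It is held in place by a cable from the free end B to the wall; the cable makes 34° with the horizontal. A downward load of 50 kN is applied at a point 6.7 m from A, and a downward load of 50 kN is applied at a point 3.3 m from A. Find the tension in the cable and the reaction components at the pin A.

T = 106.4 kN, A_x = 88.25 kN, A_y = 40.48 kN

ΣM about A: T·sin34°·8.4 − 50·6.7 − 50·3.3 = 0 → T = 500/(8.4·0.559193) = 106.446 ≈ 106.4 kN.
ΣF_x = 0: A_x − T·cos34° = 0 → A_x = 106.446 × 0.829038 = 88.25 kN.
ΣF_y = 0: A_y + T·sin34° − 50 − 50 = 0 → A_y = 100 − 106.446 × 0.559193 = 40.48 kN.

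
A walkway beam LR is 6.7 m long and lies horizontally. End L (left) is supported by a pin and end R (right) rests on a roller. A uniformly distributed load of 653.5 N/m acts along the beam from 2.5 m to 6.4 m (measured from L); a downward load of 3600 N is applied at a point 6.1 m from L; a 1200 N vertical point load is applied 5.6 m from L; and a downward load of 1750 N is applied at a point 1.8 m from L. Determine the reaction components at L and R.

Resultant of the distributed load: 653.5 × 3.9 = 2548.65 N at 4.45 m from L.
ΣM about L: R_y·6.7 − (653.5·3.9)·4.45 − 3600·6.1 − 1200·5.6 − 1750·1.8 = 0 → R_y = 43171.4925/6.7 = 6443.51 ≈ 6444 N.
ΣF_y = 0: L_y + 6443.51 − 653.5·3.9 − 3600 − 1200 − 1750 = 0 → L_y = 2655 N.
ΣF_x = 0: no horizontal applied forces, so L_x = 0.

L_x = 0, L_y = 2655 N, R_y = 6444 N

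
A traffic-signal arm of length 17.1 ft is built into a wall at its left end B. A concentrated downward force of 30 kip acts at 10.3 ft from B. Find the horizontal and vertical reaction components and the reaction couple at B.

B_x = 0, B_y = 30.00 kip, M_B = 309.0 kip·ft

ΣF_x = 0: B_x = 0.
ΣF_y = 0: B_y − 30 = 0 → B_y = 30.00 kip.
ΣM about B: M_B − 30·10.3 = 0 → M_B = 309.0 kip·ft.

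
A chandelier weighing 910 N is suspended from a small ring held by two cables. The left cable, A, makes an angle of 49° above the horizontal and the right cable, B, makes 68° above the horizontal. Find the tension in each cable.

ΣF_x = 0: −T_A·cos49° + T_B·cos68° = 0 → T_B = 1.75133·T_A.
ΣF_y = 0: T_A·sin49° + T_B·sin68° = 910.
Substitute: T_A·(0.75471 + 1.75133·0.927184) = 910 → T_A = 382.592 ≈ 382.6 N.
Then T_B = 1.75133 × 382.592 = 670.0 N.

T_A = 382.6 N, T_B = 670.0 N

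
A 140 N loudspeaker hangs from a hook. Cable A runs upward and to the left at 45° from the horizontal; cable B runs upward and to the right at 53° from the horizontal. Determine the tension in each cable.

ΣF_x = 0: −T_A·cos45° + T_B·cos53° = 0 → T_B = 1.17496·T_A.
ΣF_y = 0: T_A·sin45° + T_B·sin53° = 140.
Substitute: T_A·(0.707107 + 1.17496·0.798636) = 140 → T_A = 85.082 ≈ 85.08 N.
Then T_B = 1.17496 × 85.082 = 99.97 N.

T_A = 85.08 N, T_B = 99.97 N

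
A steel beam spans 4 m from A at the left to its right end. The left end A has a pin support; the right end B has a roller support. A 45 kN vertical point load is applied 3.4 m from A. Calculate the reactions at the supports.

Taking moments about A: B_y·4 − 45·3.4 = 0 → B_y = 153/4 = 38.25 kN.
ΣF_y = 0: A_y + 38.25 − 45 = 0 → A_y = 6.750 kN.
ΣF_x = 0: no horizontal applied forces, so A_x = 0.

A_x = 0, A_y = 6.750 kN, B_y = 38.25 kN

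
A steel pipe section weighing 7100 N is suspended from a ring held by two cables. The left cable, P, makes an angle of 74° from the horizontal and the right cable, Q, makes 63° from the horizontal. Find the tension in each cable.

ΣF_x = 0: −T_P·cos74° + T_Q·cos63° = 0 → T_Q = 0.607143·T_P.
ΣF_y = 0: T_P·sin74° + T_Q·sin63° = 7100.
Substitute: T_P·(0.961262 + 0.607143·0.891007) = 7100 → T_P = 4726.3 ≈ 4726 N.
Then T_Q = 0.607143 × 4726.3 = 2870 N.

T_P = 4726 N, T_Q = 2870 N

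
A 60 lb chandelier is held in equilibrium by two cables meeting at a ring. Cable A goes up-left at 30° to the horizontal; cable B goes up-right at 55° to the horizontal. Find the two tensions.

ΣF_x = 0: −T_A·cos30° + T_B·cos55° = 0 → T_B = 1.50987·T_A.
ΣF_y = 0: T_A·sin30° + T_B·sin55° = 60.
Substitute: T_A·(0.5 + 1.50987·0.819152) = 60 → T_A = 34.546 ≈ 34.55 lb.
Then T_B = 1.50987 × 34.546 = 52.16 lb.

T_A = 34.55 lb, T_B = 52.16 lb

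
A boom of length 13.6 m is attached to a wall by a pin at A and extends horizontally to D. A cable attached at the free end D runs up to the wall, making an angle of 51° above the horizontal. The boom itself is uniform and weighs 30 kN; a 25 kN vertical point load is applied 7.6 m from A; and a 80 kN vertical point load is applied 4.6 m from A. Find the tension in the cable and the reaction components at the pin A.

T = 72.10 kN, A_x = 45.37 kN, A_y = 78.97 kN

ΣM about A: T·sin51°·13.6 − 30·6.8 − 25·7.6 − 80·4.6 = 0 → T = 762/(13.6·0.777146) = 72.0964 ≈ 72.10 kN.
ΣF_x = 0: A_x − T·cos51° = 0 → A_x = 72.0964 × 0.62932 = 45.37 kN.
ΣF_y = 0: A_y + T·sin51° − 30 − 25 − 80 = 0 → A_y = 135 − 72.0964 × 0.777146 = 78.97 kN.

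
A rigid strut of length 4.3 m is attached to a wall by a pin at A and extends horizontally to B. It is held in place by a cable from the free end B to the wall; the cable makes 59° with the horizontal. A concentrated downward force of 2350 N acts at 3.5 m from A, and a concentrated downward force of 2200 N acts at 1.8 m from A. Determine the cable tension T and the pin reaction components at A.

T = 3306 N, A_x = 1703 N, A_y = 1716 N

ΣM about A: T·sin59°·4.3 − 2350·3.5 − 2200·1.8 = 0 → T = 12185/(4.3·0.857167) = 3305.91 ≈ 3306 N.
ΣF_x = 0: A_x − T·cos59° = 0 → A_x = 3305.91 × 0.515038 = 1703 N.
ΣF_y = 0: A_y + T·sin59° − 2350 − 2200 = 0 → A_y = 4550 − 3305.91 × 0.857167 = 1716 N.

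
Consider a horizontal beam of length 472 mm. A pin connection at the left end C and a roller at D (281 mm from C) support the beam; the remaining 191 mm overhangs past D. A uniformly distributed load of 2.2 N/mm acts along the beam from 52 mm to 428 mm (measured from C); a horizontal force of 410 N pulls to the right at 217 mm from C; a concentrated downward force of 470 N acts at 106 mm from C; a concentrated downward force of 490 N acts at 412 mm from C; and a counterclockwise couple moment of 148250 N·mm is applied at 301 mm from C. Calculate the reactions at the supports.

Resultant of the distributed load: 2.2 × 376 = 827.2 N at 240 mm from C.
Taking moments about C: D_y·281 − (2.2·376)·240 − 470·106 − 490·412 + 148250 = 0 → D_y = 301978/281 = 1074.65 ≈ 1075 N.
ΣF_y = 0: C_y + 1074.65 − 2.2·376 − 470 − 490 = 0 → C_y = 712.5 N.
ΣF_x = 0: C_x + 410 = 0 → C_x = -410.0 N.

C_x = -410.0 N, C_y = 712.5 N, D_y = 1075 N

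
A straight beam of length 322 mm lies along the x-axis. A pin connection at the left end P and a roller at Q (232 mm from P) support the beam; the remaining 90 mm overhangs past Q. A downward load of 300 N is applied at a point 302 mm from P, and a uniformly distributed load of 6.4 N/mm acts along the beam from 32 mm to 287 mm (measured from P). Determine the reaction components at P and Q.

Resultant of the distributed load: 6.4 × 255 = 1632 N at 159.5 mm from P.
Moments about P: Q_y·232 − 300·302 − (6.4·255)·159.5 = 0 → Q_y = 350904/232 = 1512.52 ≈ 1513 N.
ΣF_y = 0: P_y + 1512.52 − 300 − 6.4·255 = 0 → P_y = 419.5 N.
ΣF_x = 0: no horizontal applied forces, so P_x = 0.

P_x = 0, P_y = 419.5 N, Q_y = 1513 N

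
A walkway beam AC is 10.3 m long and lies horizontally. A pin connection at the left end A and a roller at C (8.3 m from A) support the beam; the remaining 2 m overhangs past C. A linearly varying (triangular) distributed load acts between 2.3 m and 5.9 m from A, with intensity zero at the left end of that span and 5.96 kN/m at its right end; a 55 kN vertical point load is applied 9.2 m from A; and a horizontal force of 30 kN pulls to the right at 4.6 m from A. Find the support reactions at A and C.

A_x = -30.00 kN, A_y = -1.311 kN, C_y = 67.04 kN

Resultant of the triangular load: ½ × 5.96 × 3.6 = 10.728 kN, acting at 4.7 m from A (one-third of the span from the peak).
Moments about A: C_y·8.3 − (½·5.96·3.6)·4.7 − 55·9.2 = 0 → C_y = 556.4216/8.3 = 67.0387 ≈ 67.04 kN.
ΣF_y = 0: A_y + 67.0387 − ½·5.96·3.6 − 55 = 0 → A_y = -1.311 kN.
ΣF_x = 0: A_x + 30 = 0 → A_x = -30.00 kN.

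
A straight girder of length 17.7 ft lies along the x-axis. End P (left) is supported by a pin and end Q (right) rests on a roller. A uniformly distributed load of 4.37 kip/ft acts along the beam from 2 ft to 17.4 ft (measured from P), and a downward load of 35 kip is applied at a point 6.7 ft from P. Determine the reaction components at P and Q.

Resultant of the distributed load: 4.37 × 15.4 = 67.298 kip at 9.7 ft from P.
ΣM about P: Q_y·17.7 − (4.37·15.4)·9.7 − 35·6.7 = 0 → Q_y = 887.2906/17.7 = 50.1294 ≈ 50.13 kip.
ΣF_y = 0: P_y + 50.1294 − 4.37·15.4 − 35 = 0 → P_y = 52.17 kip.
ΣF_x = 0: no horizontal applied forces, so P_x = 0.

P_x = 0, P_y = 52.17 kip, Q_y = 50.13 kip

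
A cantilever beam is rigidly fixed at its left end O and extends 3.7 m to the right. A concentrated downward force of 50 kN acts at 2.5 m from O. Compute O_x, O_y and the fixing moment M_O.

O_x = 0, O_y = 50.00 kN, M_O = 125.0 kN·m

ΣF_x = 0: O_x = 0.
ΣF_y = 0: O_y − 50 = 0 → O_y = 50.00 kN.
ΣM about O: M_O − 50·2.5 = 0 → M_O = 125.0 kN·m.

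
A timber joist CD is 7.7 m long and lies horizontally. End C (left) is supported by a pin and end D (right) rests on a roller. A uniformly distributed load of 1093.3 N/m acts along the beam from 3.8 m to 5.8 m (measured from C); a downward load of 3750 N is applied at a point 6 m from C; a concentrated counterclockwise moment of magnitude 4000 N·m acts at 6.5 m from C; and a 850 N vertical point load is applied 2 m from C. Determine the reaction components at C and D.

Resultant of the distributed load: 1093.3 × 2 = 2186.6 N at 4.8 m from C.
Moments about C: D_y·7.7 − (1093.3·2)·4.8 − 3750·6 + 4000 − 850·2 = 0 → D_y = 30695.68/7.7 = 3986.45 ≈ 3986 N.
ΣF_y = 0: C_y + 3986.45 − 1093.3·2 − 3750 − 850 = 0 → C_y = 2800 N.
ΣF_x = 0: no horizontal applied forces, so C_x = 0.

C_x = 0, C_y = 2800 N, D_y = 3986 N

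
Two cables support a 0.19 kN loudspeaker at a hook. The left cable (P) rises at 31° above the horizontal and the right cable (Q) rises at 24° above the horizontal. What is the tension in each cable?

ΣF_x = 0: −T_P·cos31° + T_Q·cos24° = 0 → T_Q = 0.938286·T_P.
ΣF_y = 0: T_P·sin31° + T_Q·sin24° = 0.19.
Substitute: T_P·(0.515038 + 0.938286·0.406737) = 0.19 → T_P = 0.211894 ≈ 0.2119 kN.
Then T_Q = 0.938286 × 0.211894 = 0.1988 kN.

T_P = 0.2119 kN, T_Q = 0.1988 kN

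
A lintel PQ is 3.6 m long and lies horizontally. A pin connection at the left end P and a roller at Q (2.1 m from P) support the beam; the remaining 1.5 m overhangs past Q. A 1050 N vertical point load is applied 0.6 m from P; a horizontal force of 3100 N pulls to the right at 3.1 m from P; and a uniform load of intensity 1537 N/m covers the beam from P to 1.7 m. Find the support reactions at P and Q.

P_x = -3100 N, P_y = 2305 N, Q_y = 1358 N

Resultant of the distributed load: 1537 × 1.7 = 2612.9 N at 0.85 m from P.
ΣM about P: Q_y·2.1 − 1050·0.6 − (1537·1.7)·0.85 = 0 → Q_y = 2850.965/2.1 = 1357.6 ≈ 1358 N.
ΣF_y = 0: P_y + 1357.6 − 1050 − 1537·1.7 = 0 → P_y = 2305 N.
ΣF_x = 0: P_x + 3100 = 0 → P_x = -3100 N.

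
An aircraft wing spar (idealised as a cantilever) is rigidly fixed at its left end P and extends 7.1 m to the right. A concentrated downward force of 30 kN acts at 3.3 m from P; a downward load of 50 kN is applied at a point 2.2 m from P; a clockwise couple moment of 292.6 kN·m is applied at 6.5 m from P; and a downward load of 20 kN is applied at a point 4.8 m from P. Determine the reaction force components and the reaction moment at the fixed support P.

ΣF_x = 0: P_x = 0.
ΣF_y = 0: P_y − 30 − 50 − 20 = 0 → P_y = 100.0 kN.
ΣM about P: M_P − 30·3.3 − 50·2.2 − 292.6 − 20·4.8 = 0 → M_P = 597.6 kN·m.

P_x = 0, P_y = 100.0 kN, M_P = 597.6 kN·m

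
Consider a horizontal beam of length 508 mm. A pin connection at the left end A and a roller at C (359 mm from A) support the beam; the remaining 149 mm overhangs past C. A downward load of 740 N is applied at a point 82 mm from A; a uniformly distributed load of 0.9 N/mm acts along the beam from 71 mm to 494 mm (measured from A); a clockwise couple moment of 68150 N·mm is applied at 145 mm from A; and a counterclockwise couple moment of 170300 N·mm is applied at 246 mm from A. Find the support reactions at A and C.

A_x = 0, A_y = 936.6 N, C_y = 184.1 N

Resultant of the distributed load: 0.9 × 423 = 380.7 N at 282.5 mm from A.
Moments about A: C_y·359 − 740·82 − (0.9·423)·282.5 − 68150 + 170300 = 0 → C_y = 66077.75/359 = 184.061 ≈ 184.1 N.
ΣF_y = 0: A_y + 184.061 − 740 − 0.9·423 = 0 → A_y = 936.6 N.
ΣF_x = 0: no horizontal applied forces, so A_x = 0.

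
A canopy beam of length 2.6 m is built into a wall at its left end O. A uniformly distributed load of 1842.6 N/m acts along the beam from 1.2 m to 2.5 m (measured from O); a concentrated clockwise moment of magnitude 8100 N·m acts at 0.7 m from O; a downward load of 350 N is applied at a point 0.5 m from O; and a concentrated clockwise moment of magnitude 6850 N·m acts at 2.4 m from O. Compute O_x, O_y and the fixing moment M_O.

O_x = 0, O_y = 2745 N, M_O = 19560 N·m

Resultant of the distributed load: 1842.6 × 1.3 = 2395.38 N at 1.85 m from O.
ΣF_x = 0: O_x = 0.
ΣF_y = 0: O_y − 1842.6·1.3 − 350 = 0 → O_y = 2745 N.
ΣM about O: M_O − (1842.6·1.3)·1.85 − 8100 − 350·0.5 − 6850 = 0 → M_O = 19560 N·m.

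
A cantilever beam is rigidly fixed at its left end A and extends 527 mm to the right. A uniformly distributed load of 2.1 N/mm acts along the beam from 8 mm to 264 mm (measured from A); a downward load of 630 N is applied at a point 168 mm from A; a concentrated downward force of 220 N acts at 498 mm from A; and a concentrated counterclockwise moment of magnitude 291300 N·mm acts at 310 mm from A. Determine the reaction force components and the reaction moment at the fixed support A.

A_x = 0, A_y = 1388 N, M_A = -2786 N·mm

Resultant of the distributed load: 2.1 × 256 = 537.6 N at 136 mm from A.
ΣF_x = 0: A_x = 0.
ΣF_y = 0: A_y − 2.1·256 − 630 − 220 = 0 → A_y = 1388 N.
ΣM about A: M_A − (2.1·256)·136 − 630·168 − 220·498 + 291300 = 0 → M_A = -2786 N·mm.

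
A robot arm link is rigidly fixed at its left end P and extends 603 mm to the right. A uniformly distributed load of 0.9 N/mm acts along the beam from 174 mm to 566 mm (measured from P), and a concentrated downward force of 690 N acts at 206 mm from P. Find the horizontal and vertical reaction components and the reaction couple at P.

P_x = 0, P_y = 1043 N, M_P = 272700 N·mm

Resultant of the distributed load: 0.9 × 392 = 352.8 N at 370 mm from P.
ΣF_x = 0: P_x = 0.
ΣF_y = 0: P_y − 0.9·392 − 690 = 0 → P_y = 1043 N.
ΣM about P: M_P − (0.9·392)·370 − 690·206 = 0 → M_P = 272700 N·mm.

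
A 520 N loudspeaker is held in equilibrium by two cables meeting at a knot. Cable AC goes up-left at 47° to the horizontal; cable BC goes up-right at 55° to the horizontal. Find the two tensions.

ΣF_x = 0: −T_AC·cos47° + T_BC·cos55° = 0 → T_BC = 1.18903·T_AC.
ΣF_y = 0: T_AC·sin47° + T_BC·sin55° = 520.
Substitute: T_AC·(0.731354 + 1.18903·0.819152) = 520 → T_AC = 304.923 ≈ 304.9 N.
Then T_BC = 1.18903 × 304.923 = 362.6 N.

T_AC = 304.9 N, T_BC = 362.6 N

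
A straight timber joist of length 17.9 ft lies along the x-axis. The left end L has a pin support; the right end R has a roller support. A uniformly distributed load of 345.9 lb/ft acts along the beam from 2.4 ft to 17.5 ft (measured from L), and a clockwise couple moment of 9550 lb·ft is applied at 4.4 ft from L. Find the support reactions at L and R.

L_x = 0, L_y = 1786 lb, R_y = 3437 lb

Resultant of the distributed load: 345.9 × 15.1 = 5223.09 lb at 9.95 ft from L.
ΣM about L: R_y·17.9 − (345.9·15.1)·9.95 − 9550 = 0 → R_y = 61519.7455/17.9 = 3436.86 ≈ 3437 lb.
ΣF_y = 0: L_y + 3436.86 − 345.9·15.1 = 0 → L_y = 1786 lb.
ΣF_x = 0: no horizontal applied forces, so L_x = 0.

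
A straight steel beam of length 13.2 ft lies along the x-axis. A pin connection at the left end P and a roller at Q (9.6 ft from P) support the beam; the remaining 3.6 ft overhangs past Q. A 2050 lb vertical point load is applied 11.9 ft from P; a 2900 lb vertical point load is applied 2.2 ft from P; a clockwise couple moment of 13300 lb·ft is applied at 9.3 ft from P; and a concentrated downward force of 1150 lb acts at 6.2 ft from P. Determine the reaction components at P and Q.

ΣM about P: Q_y·9.6 − 2050·11.9 − 2900·2.2 − 13300 − 1150·6.2 = 0 → Q_y = 51205/9.6 = 5333.85 ≈ 5334 lb.
ΣF_y = 0: P_y + 5333.85 − 2050 − 2900 − 1150 = 0 → P_y = 766.1 lb.
ΣF_x = 0: no horizontal applied forces, so P_x = 0.

P_x = 0, P_y = 766.1 lb, Q_y = 5334 lb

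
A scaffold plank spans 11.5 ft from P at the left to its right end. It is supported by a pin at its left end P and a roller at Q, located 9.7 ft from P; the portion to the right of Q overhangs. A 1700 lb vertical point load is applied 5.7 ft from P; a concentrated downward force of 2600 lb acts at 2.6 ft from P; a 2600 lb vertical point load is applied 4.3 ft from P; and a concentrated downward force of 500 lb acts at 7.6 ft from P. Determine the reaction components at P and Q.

P_x = 0, P_y = 4160 lb, Q_y = 3240 lb

Taking moments about P: Q_y·9.7 − 1700·5.7 − 2600·2.6 − 2600·4.3 − 500·7.6 = 0 → Q_y = 31430/9.7 = 3240.21 ≈ 3240 lb.
ΣF_y = 0: P_y + 3240.21 − 1700 − 2600 − 2600 − 500 = 0 → P_y = 4160 lb.
ΣF_x = 0: no horizontal applied forces, so P_x = 0.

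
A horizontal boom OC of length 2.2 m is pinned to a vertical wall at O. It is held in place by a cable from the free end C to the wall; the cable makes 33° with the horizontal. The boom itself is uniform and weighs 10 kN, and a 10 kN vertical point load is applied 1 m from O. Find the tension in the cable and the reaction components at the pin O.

ΣM about O: T·sin33°·2.2 − 10·1.1 − 10·1 = 0 → T = 21/(2.2·0.544639) = 17.5262 ≈ 17.53 kN.
ΣF_x = 0: O_x − T·cos33° = 0 → O_x = 17.5262 × 0.838671 = 14.70 kN.
ΣF_y = 0: O_y + T·sin33° − 10 − 10 = 0 → O_y = 20 − 17.5262 × 0.544639 = 10.45 kN.

T = 17.53 kN, O_x = 14.70 kN, O_y = 10.45 kN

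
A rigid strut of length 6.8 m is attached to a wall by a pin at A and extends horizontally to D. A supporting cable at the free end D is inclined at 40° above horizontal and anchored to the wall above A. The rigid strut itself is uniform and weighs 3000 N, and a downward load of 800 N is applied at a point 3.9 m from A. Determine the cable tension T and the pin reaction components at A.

ΣM about A: T·sin40°·6.8 − 3000·3.4 − 800·3.9 = 0 → T = 13320/(6.8·0.642788) = 3047.39 ≈ 3047 N.
ΣF_x = 0: A_x − T·cos40° = 0 → A_x = 3047.39 × 0.766044 = 2334 N.
ΣF_y = 0: A_y + T·sin40° − 3000 − 800 = 0 → A_y = 3800 − 3047.39 × 0.642788 = 1841 N.

T = 3047 N, A_x = 2334 N, A_y = 1841 N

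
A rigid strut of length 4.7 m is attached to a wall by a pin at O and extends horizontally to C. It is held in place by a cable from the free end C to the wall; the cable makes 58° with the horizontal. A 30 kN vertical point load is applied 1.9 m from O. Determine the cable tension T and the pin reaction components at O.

T = 14.30 kN, O_x = 7.578 kN, O_y = 17.87 kN

ΣM about O: T·sin58°·4.7 − 30·1.9 = 0 → T = 57/(4.7·0.848048) = 14.3007 ≈ 14.30 kN.
ΣF_x = 0: O_x − T·cos58° = 0 → O_x = 14.3007 × 0.529919 = 7.578 kN.
ΣF_y = 0: O_y + T·sin58° − 30 = 0 → O_y = 30 − 14.3007 × 0.848048 = 17.87 kN.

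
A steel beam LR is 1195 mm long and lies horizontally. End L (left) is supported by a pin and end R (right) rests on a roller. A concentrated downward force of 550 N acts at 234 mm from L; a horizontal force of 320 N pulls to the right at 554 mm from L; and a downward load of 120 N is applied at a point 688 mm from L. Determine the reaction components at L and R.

Taking moments about L: R_y·1195 − 550·234 − 120·688 = 0 → R_y = 211260/1195 = 176.787 ≈ 176.8 N.
ΣF_y = 0: L_y + 176.787 − 550 − 120 = 0 → L_y = 493.2 N.
ΣF_x = 0: L_x + 320 = 0 → L_x = -320.0 N.

L_x = -320.0 N, L_y = 493.2 N, R_y = 176.8 N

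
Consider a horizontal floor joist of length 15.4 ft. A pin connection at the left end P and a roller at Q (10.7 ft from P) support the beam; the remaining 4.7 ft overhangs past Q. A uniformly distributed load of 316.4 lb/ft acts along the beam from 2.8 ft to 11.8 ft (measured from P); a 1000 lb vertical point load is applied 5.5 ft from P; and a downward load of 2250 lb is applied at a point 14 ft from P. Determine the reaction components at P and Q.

Resultant of the distributed load: 316.4 × 9 = 2847.6 lb at 7.3 ft from P.
Moments about P: Q_y·10.7 − (316.4·9)·7.3 − 1000·5.5 − 2250·14 = 0 → Q_y = 57787.48/10.7 = 5400.7 ≈ 5401 lb.
ΣF_y = 0: P_y + 5400.7 − 316.4·9 − 1000 − 2250 = 0 → P_y = 696.9 lb.
ΣF_x = 0: no horizontal applied forces, so P_x = 0.

P_x = 0, P_y = 696.9 lb, Q_y = 5401 lb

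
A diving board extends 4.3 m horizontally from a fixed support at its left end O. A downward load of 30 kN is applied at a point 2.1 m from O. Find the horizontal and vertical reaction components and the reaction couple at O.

ΣF_x = 0: O_x = 0.
ΣF_y = 0: O_y − 30 = 0 → O_y = 30.00 kN.
ΣM about O: M_O − 30·2.1 = 0 → M_O = 63.00 kN·m.

O_x = 0, O_y = 30.00 kN, M_O = 63.00 kN·m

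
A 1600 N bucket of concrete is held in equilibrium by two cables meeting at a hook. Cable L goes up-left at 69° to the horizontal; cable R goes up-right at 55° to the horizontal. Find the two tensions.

T_L = 1107 N, T_R = 691.6 N

ΣF_x = 0: −T_L·cos69° + T_R·cos55° = 0 → T_R = 0.624795·T_L.
ΣF_y = 0: T_L·sin69° + T_R·sin55° = 1600.
Substitute: T_L·(0.93358 + 0.624795·0.819152) = 1600 → T_L = 1106.97 ≈ 1107 N.
Then T_R = 0.624795 × 1106.97 = 691.6 N.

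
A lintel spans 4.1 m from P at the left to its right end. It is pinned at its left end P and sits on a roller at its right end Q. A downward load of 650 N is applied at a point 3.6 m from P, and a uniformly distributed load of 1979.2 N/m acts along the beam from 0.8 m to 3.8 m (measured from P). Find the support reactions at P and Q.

P_x = 0, P_y = 2686 N, Q_y = 3902 N

Resultant of the distributed load: 1979.2 × 3 = 5937.6 N at 2.3 m from P.
Taking moments about P: Q_y·4.1 − 650·3.6 − (1979.2·3)·2.3 = 0 → Q_y = 15996.48/4.1 = 3901.58 ≈ 3902 N.
ΣF_y = 0: P_y + 3901.58 − 650 − 1979.2·3 = 0 → P_y = 2686 N.
ΣF_x = 0: no horizontal applied forces, so P_x = 0.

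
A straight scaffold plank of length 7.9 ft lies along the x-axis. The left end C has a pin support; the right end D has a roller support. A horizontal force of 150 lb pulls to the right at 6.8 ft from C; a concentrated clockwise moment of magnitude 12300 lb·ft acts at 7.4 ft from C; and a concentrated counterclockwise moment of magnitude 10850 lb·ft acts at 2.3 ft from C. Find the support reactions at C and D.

C_x = -150.0 lb, C_y = -183.5 lb, D_y = 183.5 lb

Moments about C: D_y·7.9 − 12300 + 10850 = 0 → D_y = 1450/7.9 = 183.544 ≈ 183.5 lb.
ΣF_y = 0: C_y + 183.544  = 0 → C_y = -183.5 lb.
ΣF_x = 0: C_x + 150 = 0 → C_x = -150.0 lb.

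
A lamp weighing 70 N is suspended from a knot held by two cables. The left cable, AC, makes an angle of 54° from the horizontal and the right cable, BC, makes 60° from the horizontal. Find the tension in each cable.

T_AC = 38.31 N, T_BC = 45.04 N

ΣF_x = 0: −T_AC·cos54° + T_BC·cos60° = 0 → T_BC = 1.17557·T_AC.
ΣF_y = 0: T_AC·sin54° + T_BC·sin60° = 70.
Substitute: T_AC·(0.809017 + 1.17557·0.866025) = 70 → T_AC = 38.3123 ≈ 38.31 N.
Then T_BC = 1.17557 × 38.3123 = 45.04 N.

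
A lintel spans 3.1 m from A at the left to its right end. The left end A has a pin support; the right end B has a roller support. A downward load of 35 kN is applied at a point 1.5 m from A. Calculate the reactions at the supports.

Moments about A: B_y·3.1 − 35·1.5 = 0 → B_y = 52.5/3.1 = 16.9355 ≈ 16.94 kN.
ΣF_y = 0: A_y + 16.9355 − 35 = 0 → A_y = 18.06 kN.
ΣF_x = 0: no horizontal applied forces, so A_x = 0.

A_x = 0, A_y = 18.06 kN, B_y = 16.94 kN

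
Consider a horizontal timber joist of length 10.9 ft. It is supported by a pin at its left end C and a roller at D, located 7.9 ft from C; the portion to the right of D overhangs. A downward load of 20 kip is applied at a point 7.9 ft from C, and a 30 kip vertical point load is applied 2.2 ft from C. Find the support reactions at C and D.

ΣM about C: D_y·7.9 − 20·7.9 − 30·2.2 = 0 → D_y = 224/7.9 = 28.3544 ≈ 28.35 kip.
ΣF_y = 0: C_y + 28.3544 − 20 − 30 = 0 → C_y = 21.65 kip.
ΣF_x = 0: no horizontal applied forces, so C_x = 0.

C_x = 0, C_y = 21.65 kip, D_y = 28.35 kip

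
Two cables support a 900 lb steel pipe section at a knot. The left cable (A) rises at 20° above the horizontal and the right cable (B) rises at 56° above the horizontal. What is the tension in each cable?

T_A = 518.7 lb, T_B = 871.6 lb

ΣF_x = 0: −T_A·cos20° + T_B·cos56° = 0 → T_B = 1.68044·T_A.
ΣF_y = 0: T_A·sin20° + T_B·sin56° = 900.
Substitute: T_A·(0.34202 + 1.68044·0.829038) = 900 → T_A = 518.682 ≈ 518.7 lb.
Then T_B = 1.68044 × 518.682 = 871.6 lb.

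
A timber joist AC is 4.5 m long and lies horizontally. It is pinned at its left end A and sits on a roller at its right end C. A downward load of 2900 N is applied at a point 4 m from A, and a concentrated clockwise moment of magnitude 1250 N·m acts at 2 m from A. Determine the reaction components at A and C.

A_x = 0, A_y = 44.44 N, C_y = 2856 N

ΣM about A: C_y·4.5 − 2900·4 − 1250 = 0 → C_y = 12850/4.5 = 2855.56 ≈ 2856 N.
ΣF_y = 0: A_y + 2855.56 − 2900 = 0 → A_y = 44.44 N.
ΣF_x = 0: no horizontal applied forces, so A_x = 0.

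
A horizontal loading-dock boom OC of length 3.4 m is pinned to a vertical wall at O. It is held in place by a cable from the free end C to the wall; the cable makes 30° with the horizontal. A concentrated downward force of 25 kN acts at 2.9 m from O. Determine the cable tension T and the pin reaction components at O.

ΣM about O: T·sin30°·3.4 − 25·2.9 = 0 → T = 72.5/(3.4·0.5) = 42.6471 ≈ 42.65 kN.
ΣF_x = 0: O_x − T·cos30° = 0 → O_x = 42.6471 × 0.866025 = 36.93 kN.
ΣF_y = 0: O_y + T·sin30° − 25 = 0 → O_y = 25 − 42.6471 × 0.5 = 3.676 kN.

T = 42.65 kN, O_x = 36.93 kN, O_y = 3.676 kN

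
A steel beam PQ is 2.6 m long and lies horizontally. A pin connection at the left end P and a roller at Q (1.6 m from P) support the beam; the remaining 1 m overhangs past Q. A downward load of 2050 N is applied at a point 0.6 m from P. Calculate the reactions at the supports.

Taking moments about P: Q_y·1.6 − 2050·0.6 = 0 → Q_y = 1230/1.6 = 768.75 ≈ 768.8 N.
ΣF_y = 0: P_y + 768.75 − 2050 = 0 → P_y = 1281 N.
ΣF_x = 0: no horizontal applied forces, so P_x = 0.

P_x = 0, P_y = 1281 N, Q_y = 768.8 N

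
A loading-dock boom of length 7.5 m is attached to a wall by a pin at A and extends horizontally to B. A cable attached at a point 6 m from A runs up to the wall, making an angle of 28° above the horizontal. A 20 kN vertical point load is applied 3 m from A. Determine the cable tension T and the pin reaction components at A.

T = 21.30 kN, A_x = 18.81 kN, A_y = 10.00 kN

ΣM about A: T·sin28°·6 − 20·3 = 0 → T = 60/(6·0.469472) = 21.3005 ≈ 21.30 kN.
ΣF_x = 0: A_x − T·cos28° = 0 → A_x = 21.3005 × 0.882948 = 18.81 kN.
ΣF_y = 0: A_y + T·sin28° − 20 = 0 → A_y = 20 − 21.3005 × 0.469472 = 10.00 kN.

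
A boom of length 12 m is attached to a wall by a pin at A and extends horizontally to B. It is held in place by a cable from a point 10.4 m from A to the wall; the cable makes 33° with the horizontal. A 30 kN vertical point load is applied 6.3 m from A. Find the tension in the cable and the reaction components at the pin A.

T = 33.37 kN, A_x = 27.98 kN, A_y = 11.83 kN

ΣM about A: T·sin33°·10.4 − 30·6.3 = 0 → T = 189/(10.4·0.544639) = 33.3672 ≈ 33.37 kN.
ΣF_x = 0: A_x − T·cos33° = 0 → A_x = 33.3672 × 0.838671 = 27.98 kN.
ΣF_y = 0: A_y + T·sin33° − 30 = 0 → A_y = 30 − 33.3672 × 0.544639 = 11.83 kN.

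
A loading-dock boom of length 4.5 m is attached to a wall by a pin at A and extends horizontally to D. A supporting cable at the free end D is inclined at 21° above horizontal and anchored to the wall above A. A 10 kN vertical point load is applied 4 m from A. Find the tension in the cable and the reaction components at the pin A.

T = 24.80 kN, A_x = 23.16 kN, A_y = 1.111 kN

ΣM about A: T·sin21°·4.5 − 10·4 = 0 → T = 40/(4.5·0.358368) = 24.8038 ≈ 24.80 kN.
ΣF_x = 0: A_x − T·cos21° = 0 → A_x = 24.8038 × 0.93358 = 23.16 kN.
ΣF_y = 0: A_y + T·sin21° − 10 = 0 → A_y = 10 − 24.8038 × 0.358368 = 1.111 kN.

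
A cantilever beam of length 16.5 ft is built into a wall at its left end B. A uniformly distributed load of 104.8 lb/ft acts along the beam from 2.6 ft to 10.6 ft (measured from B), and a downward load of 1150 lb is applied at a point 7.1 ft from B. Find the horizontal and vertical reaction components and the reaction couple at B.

B_x = 0, B_y = 1988 lb, M_B = 13700 lb·ft

Resultant of the distributed load: 104.8 × 8 = 838.4 lb at 6.6 ft from B.
ΣF_x = 0: B_x = 0.
ΣF_y = 0: B_y − 104.8·8 − 1150 = 0 → B_y = 1988 lb.
ΣM about B: M_B − (104.8·8)·6.6 − 1150·7.1 = 0 → M_B = 13700 lb·ft.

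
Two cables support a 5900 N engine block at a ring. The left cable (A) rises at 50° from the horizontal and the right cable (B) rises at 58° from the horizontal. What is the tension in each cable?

ΣF_x = 0: −T_A·cos50° + T_B·cos58° = 0 → T_B = 1.21299·T_A.
ΣF_y = 0: T_A·sin50° + T_B·sin58° = 5900.
Substitute: T_A·(0.766044 + 1.21299·0.848048) = 5900 → T_A = 3287.43 ≈ 3287 N.
Then T_B = 1.21299 × 3287.43 = 3988 N.

T_A = 3287 N, T_B = 3988 N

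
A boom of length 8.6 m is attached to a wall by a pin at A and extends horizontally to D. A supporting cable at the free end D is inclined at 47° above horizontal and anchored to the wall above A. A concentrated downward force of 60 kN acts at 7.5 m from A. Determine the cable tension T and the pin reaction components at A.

ΣM about A: T·sin47°·8.6 − 60·7.5 = 0 → T = 450/(8.6·0.731354) = 71.5462 ≈ 71.55 kN.
ΣF_x = 0: A_x − T·cos47° = 0 → A_x = 71.5462 × 0.681998 = 48.79 kN.
ΣF_y = 0: A_y + T·sin47° − 60 = 0 → A_y = 60 − 71.5462 × 0.731354 = 7.674 kN.

T = 71.55 kN, A_x = 48.79 kN, A_y = 7.674 kN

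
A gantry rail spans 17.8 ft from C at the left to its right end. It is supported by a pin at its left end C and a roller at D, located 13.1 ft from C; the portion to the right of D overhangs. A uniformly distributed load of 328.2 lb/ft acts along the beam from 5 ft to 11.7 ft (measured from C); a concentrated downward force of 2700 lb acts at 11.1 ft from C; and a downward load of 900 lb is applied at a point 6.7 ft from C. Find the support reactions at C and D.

C_x = 0, C_y = 1649 lb, D_y = 4150 lb

Resultant of the distributed load: 328.2 × 6.7 = 2198.94 lb at 8.35 ft from C.
ΣM about C: D_y·13.1 − (328.2·6.7)·8.35 − 2700·11.1 − 900·6.7 = 0 → D_y = 54361.149/13.1 = 4149.71 ≈ 4150 lb.
ΣF_y = 0: C_y + 4149.71 − 328.2·6.7 − 2700 − 900 = 0 → C_y = 1649 lb.
ΣF_x = 0: no horizontal applied forces, so C_x = 0.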